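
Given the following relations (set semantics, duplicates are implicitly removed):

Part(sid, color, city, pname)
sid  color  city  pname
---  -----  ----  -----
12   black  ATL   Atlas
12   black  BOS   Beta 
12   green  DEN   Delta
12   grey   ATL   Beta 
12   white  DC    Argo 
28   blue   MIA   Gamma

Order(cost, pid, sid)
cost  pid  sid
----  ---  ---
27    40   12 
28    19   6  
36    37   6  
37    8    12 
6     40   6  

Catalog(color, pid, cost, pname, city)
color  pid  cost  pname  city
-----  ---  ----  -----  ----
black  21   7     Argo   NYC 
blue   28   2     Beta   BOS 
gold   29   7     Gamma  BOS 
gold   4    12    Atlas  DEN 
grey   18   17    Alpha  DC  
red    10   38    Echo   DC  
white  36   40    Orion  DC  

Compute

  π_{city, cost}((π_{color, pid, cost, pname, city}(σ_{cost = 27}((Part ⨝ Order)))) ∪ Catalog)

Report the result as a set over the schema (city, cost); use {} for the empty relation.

{(ATL, 27), (BOS, 2), (BOS, 27), (BOS, 7), (DC, 17), (DC, 27), (DC, 38), (DC, 40), (DEN, 12), (DEN, 27), (NYC, 7)}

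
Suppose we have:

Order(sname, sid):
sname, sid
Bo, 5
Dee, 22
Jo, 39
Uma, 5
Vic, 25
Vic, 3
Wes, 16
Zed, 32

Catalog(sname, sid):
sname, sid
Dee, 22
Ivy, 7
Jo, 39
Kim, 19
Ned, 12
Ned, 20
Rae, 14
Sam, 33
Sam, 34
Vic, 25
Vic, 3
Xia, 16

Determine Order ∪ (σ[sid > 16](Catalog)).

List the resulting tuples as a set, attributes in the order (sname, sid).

{(Bo, 5), (Dee, 22), (Jo, 39), (Kim, 19), (Ned, 20), (Sam, 33), (Sam, 34), (Uma, 5), (Vic, 25), (Vic, 3), (Wes, 16), (Zed, 32)}

Filtering on sid > 16 leaves {(Dee, 22), (Jo, 39), (Kim, 19), (Ned, 20), (Sam, 33), (Sam, 34), (Vic, 25)}.
Union: {(Bo, 5), (Dee, 22), (Jo, 39), (Uma, 5), (Vic, 25), (Vic, 3), (Wes, 16), (Zed, 32)} with {(Dee, 22), (Jo, 39), (Kim, 19), (Ned, 20), (Sam, 33), (Sam, 34), (Vic, 25)} → {(Bo, 5), (Dee, 22), (Jo, 39), (Kim, 19), (Ned, 20), (Sam, 33), (Sam, 34), (Uma, 5), (Vic, 25), (Vic, 3), (Wes, 16), (Zed, 32)}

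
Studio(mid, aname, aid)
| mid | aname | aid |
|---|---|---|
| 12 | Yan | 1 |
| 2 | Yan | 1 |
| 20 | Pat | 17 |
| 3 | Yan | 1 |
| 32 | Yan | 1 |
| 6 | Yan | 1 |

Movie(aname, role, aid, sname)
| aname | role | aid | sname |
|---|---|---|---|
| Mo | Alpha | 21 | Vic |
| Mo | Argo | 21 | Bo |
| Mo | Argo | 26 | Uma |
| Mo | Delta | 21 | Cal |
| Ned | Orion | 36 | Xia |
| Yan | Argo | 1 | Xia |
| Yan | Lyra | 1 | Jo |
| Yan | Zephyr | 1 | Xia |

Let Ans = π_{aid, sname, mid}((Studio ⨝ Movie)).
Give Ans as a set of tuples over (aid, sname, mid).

{(1, Jo, 12), (1, Jo, 2), (1, Jo, 3), (1, Jo, 32), (1, Jo, 6), (1, Xia, 12), (1, Xia, 2), (1, Xia, 3), (1, Xia, 32), (1, Xia, 6)}

Joining Studio and Movie on aname, aid yields {(12, Yan, 1, Argo, Xia), (12, Yan, 1, Lyra, Jo), (12, Yan, 1, Zephyr, Xia), (2, Yan, 1, Argo, Xia), (2, Yan, 1, Lyra, Jo), (2, Yan, 1, Zephyr, Xia), (3, Yan, 1, Argo, Xia), (3, Yan, 1, Lyra, Jo), (3, Yan, 1, Zephyr, Xia), (32, Yan, 1, Argo, Xia), (32, Yan, 1, Lyra, Jo), (32, Yan, 1, Zephyr, Xia), (6, Yan, 1, Argo, Xia), (6, Yan, 1, Lyra, Jo), (6, Yan, 1, Zephyr, Xia)}.
π[aid, sname, mid]: project onto (aid, sname, mid) (5 duplicate(s) eliminated) → {(1, Jo, 12), (1, Jo, 2), (1, Jo, 3), (1, Jo, 32), (1, Jo, 6), (1, Xia, 12), (1, Xia, 2), (1, Xia, 3), (1, Xia, 32), (1, Xia, 6)}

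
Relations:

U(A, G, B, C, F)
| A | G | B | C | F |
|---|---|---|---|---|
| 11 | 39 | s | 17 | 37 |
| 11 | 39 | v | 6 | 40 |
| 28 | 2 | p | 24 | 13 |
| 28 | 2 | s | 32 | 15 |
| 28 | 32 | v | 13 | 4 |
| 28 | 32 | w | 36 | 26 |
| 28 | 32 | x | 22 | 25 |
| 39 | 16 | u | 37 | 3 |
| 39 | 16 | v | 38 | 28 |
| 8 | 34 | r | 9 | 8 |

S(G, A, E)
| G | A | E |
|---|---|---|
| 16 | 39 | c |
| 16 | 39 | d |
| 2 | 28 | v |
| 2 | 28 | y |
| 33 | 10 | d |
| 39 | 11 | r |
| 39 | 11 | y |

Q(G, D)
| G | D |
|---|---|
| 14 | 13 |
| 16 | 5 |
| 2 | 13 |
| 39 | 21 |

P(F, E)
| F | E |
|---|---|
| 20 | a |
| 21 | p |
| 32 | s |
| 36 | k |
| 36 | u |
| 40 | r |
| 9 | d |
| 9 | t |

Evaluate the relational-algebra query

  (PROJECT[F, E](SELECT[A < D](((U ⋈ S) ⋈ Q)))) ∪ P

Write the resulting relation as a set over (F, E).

{(20, a), (21, p), (32, s), (36, k), (36, u), (37, r), (37, y), (40, r), (40, y), (9, d), (9, t)}

U ⋈ S (natural join on A, G): {(11, 39, s, 17, 37, r), (11, 39, s, 17, 37, y), (11, 39, v, 6, 40, r), (11, 39, v, 6, 40, y), (28, 2, p, 24, 13, v), (28, 2, p, 24, 13, y), (28, 2, s, 32, 15, v), (28, 2, s, 32, 15, y), (39, 16, u, 37, 3, c), (39, 16, u, 37, 3, d), (39, 16, v, 38, 28, c), (39, 16, v, 38, 28, d)}
(U ⋈ S) ⋈ Q (natural join on G): {(11, 39, s, 17, 37, r, 21), (11, 39, s, 17, 37, y, 21), (11, 39, v, 6, 40, r, 21), (11, 39, v, 6, 40, y, 21), (28, 2, p, 24, 13, v, 13), (28, 2, p, 24, 13, y, 13), (28, 2, s, 32, 15, v, 13), (28, 2, s, 32, 15, y, 13), (39, 16, u, 37, 3, c, 5), (39, 16, u, 37, 3, d, 5), (39, 16, v, 38, 28, c, 5), (39, 16, v, 38, 28, d, 5)}
Filtering on A < D leaves {(11, 39, s, 17, 37, r, 21), (11, 39, s, 17, 37, y, 21), (11, 39, v, 6, 40, r, 21), (11, 39, v, 6, 40, y, 21)}.
π[F, E]: project onto (F, E) → {(37, r), (37, y), (40, r), (40, y)}
Union: {(37, r), (37, y), (40, r), (40, y)} with {(20, a), (21, p), (32, s), (36, k), (36, u), (40, r), (9, d), (9, t)} → {(20, a), (21, p), (32, s), (36, k), (36, u), (37, r), (37, y), (40, r), (40, y), (9, d), (9, t)}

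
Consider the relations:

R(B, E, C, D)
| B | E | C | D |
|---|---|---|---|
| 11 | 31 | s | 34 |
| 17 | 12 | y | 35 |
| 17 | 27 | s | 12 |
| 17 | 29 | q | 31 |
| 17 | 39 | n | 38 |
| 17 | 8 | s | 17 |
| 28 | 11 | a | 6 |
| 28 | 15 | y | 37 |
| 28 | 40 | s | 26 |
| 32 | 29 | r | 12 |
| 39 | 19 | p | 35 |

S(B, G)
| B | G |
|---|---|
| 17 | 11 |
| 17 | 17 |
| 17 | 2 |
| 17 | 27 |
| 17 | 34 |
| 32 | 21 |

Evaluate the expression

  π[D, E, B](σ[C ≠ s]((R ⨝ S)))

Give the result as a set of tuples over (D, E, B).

{(12, 29, 32), (31, 29, 17), (35, 12, 17), (38, 39, 17)}

Joining R and S on B yields {(17, 12, y, 35, 11), (17, 12, y, 35, 17), (17, 12, y, 35, 2), (17, 12, y, 35, 27), (17, 12, y, 35, 34), (17, 27, s, 12, 11), (17, 27, s, 12, 17), (17, 27, s, 12, 2), (17, 27, s, 12, 27), (17, 27, s, 12, 34), (17, 29, q, 31, 11), (17, 29, q, 31, 17), (17, 29, q, 31, 2), (17, 29, q, 31, 27), (17, 29, q, 31, 34), (17, 39, n, 38, 11), (17, 39, n, 38, 17), (17, 39, n, 38, 2), (17, 39, n, 38, 27), (17, 39, n, 38, 34), (17, 8, s, 17, 11), (17, 8, s, 17, 17), (17, 8, s, 17, 2), (17, 8, s, 17, 27), (17, 8, s, 17, 34), (32, 29, r, 12, 21)}.
Filtering on C ≠ s leaves {(17, 12, y, 35, 11), (17, 12, y, 35, 17), (17, 12, y, 35, 2), (17, 12, y, 35, 27), (17, 12, y, 35, 34), (17, 29, q, 31, 11), (17, 29, q, 31, 17), (17, 29, q, 31, 2), (17, 29, q, 31, 27), (17, 29, q, 31, 34), (17, 39, n, 38, 11), (17, 39, n, 38, 17), (17, 39, n, 38, 2), (17, 39, n, 38, 27), (17, 39, n, 38, 34), (32, 29, r, 12, 21)}.
Keep only column(s) D, E, B (12 duplicate(s) eliminated): {(12, 29, 32), (31, 29, 17), (35, 12, 17), (38, 39, 17)}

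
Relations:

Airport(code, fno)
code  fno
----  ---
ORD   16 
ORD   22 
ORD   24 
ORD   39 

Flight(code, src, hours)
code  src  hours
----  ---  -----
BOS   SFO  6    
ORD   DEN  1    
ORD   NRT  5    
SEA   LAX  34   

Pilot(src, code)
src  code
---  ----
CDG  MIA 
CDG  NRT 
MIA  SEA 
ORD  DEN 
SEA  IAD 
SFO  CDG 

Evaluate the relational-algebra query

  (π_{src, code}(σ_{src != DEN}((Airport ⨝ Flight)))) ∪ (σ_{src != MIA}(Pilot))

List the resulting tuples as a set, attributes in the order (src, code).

{(CDG, MIA), (CDG, NRT), (NRT, ORD), (ORD, DEN), (SEA, IAD), (SFO, CDG)}

Natural join on code: {(ORD, 16, DEN, 1), (ORD, 16, NRT, 5), (ORD, 22, DEN, 1), (ORD, 22, NRT, 5), (ORD, 24, DEN, 1), (ORD, 24, NRT, 5), (ORD, 39, DEN, 1), (ORD, 39, NRT, 5)}
Selection src != DEN: {(ORD, 16, NRT, 5), (ORD, 22, NRT, 5), (ORD, 24, NRT, 5), (ORD, 39, NRT, 5)}
Projecting to src, code (3 duplicate(s) eliminated): {(NRT, ORD)}
Selection src != MIA: {(CDG, MIA), (CDG, NRT), (ORD, DEN), (SEA, IAD), (SFO, CDG)}
Union: {(NRT, ORD)} with {(CDG, MIA), (CDG, NRT), (ORD, DEN), (SEA, IAD), (SFO, CDG)} → {(CDG, MIA), (CDG, NRT), (NRT, ORD), (ORD, DEN), (SEA, IAD), (SFO, CDG)}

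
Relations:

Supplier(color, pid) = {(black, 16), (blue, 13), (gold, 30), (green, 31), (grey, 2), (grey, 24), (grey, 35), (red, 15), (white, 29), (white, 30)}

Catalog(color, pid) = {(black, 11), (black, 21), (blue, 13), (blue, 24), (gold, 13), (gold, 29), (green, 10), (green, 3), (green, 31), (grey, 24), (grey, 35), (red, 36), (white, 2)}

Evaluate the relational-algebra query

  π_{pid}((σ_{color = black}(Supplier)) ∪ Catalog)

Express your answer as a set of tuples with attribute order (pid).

{10, 11, 13, 16, 2, 21, 24, 29, 3, 31, 35, 36}

σ[color = black]: keep tuples satisfying color = black → {(black, 16)}
Set union of the two operands is {(black, 11), (black, 16), (black, 21), (blue, 13), (blue, 24), (gold, 13), (gold, 29), (green, 10), (green, 3), (green, 31), (grey, 24), (grey, 35), (red, 36), (white, 2)}.
π[pid]: project onto (pid) (2 duplicate(s) eliminated) → {10, 11, 13, 16, 2, 21, 24, 29, 3, 31, 35, 36}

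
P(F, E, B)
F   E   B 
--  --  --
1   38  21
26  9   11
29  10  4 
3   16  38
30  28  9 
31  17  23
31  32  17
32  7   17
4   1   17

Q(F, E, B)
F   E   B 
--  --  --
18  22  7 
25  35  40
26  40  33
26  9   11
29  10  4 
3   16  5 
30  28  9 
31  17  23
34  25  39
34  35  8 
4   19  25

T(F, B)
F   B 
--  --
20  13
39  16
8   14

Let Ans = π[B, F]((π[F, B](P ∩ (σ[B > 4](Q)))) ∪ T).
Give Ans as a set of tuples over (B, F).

{(11, 26), (13, 20), (14, 8), (16, 39), (23, 31), (9, 30)}

Filtering on B > 4 leaves {(18, 22, 7), (25, 35, 40), (26, 40, 33), (26, 9, 11), (3, 16, 5), (30, 28, 9), (31, 17, 23), (34, 25, 39), (34, 35, 8), (4, 19, 25)}.
Taking the intersection: {(26, 9, 11), (30, 28, 9), (31, 17, 23)}
π[F, B]: project onto (F, B) → {(26, 11), (30, 9), (31, 23)}
Taking the union: {(20, 13), (26, 11), (30, 9), (31, 23), (39, 16), (8, 14)}
π[B, F]: project onto (B, F) → {(11, 26), (13, 20), (14, 8), (16, 39), (23, 31), (9, 30)}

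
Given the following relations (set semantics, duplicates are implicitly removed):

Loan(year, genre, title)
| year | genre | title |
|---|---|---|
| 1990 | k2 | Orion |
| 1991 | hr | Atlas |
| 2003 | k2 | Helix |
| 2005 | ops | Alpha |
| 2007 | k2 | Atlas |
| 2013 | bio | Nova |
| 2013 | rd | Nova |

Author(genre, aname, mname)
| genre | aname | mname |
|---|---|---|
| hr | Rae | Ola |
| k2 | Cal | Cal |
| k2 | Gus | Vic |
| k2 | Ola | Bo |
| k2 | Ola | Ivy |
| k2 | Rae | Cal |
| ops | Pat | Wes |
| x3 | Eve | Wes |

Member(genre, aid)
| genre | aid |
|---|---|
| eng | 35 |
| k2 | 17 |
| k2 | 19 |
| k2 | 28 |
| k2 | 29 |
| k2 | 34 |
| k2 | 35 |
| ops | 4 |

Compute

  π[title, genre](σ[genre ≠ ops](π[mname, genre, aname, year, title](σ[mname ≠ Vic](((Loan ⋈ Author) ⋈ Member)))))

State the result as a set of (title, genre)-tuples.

{(Atlas, k2), (Helix, k2), (Orion, k2)}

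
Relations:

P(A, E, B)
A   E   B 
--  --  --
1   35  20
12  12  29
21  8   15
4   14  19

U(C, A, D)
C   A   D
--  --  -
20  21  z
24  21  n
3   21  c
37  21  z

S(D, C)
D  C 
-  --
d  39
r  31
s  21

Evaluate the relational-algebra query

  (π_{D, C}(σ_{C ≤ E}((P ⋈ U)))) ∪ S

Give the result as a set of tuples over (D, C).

P ⋈ U (natural join on A): {(21, 8, 15, 20, z), (21, 8, 15, 24, n), (21, 8, 15, 3, c), (21, 8, 15, 37, z)}
σ[C ≤ E]: keep tuples satisfying C ≤ E → {(21, 8, 15, 3, c)}
Keep only column(s) D, C: {(c, 3)}
Union: {(c, 3)} with {(d, 39), (r, 31), (s, 21)} → {(c, 3), (d, 39), (r, 31), (s, 21)}

{(c, 3), (d, 39), (r, 31), (s, 21)}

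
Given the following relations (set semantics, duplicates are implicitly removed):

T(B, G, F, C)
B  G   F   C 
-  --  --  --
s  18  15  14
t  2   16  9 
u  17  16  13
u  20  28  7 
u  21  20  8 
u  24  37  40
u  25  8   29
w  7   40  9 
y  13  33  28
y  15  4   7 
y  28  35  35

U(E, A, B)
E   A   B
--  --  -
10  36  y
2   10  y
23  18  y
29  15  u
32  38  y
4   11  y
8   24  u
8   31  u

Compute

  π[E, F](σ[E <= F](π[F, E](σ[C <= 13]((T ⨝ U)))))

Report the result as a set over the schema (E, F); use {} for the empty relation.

{(2, 4), (4, 4), (8, 16), (8, 20), (8, 28)}

T ⋈ U (natural join on B): {(u, 17, 16, 13, 29, 15), (u, 17, 16, 13, 8, 24), (u, 17, 16, 13, 8, 31), (u, 20, 28, 7, 29, 15), (u, 20, 28, 7, 8, 24), (u, 20, 28, 7, 8, 31), (u, 21, 20, 8, 29, 15), (u, 21, 20, 8, 8, 24), (u, 21, 20, 8, 8, 31), (u, 24, 37, 40, 29, 15), (u, 24, 37, 40, 8, 24), (u, 24, 37, 40, 8, 31), (u, 25, 8, 29, 29, 15), (u, 25, 8, 29, 8, 24), (u, 25, 8, 29, 8, 31), (y, 13, 33, 28, 10, 36), (y, 13, 33, 28, 2, 10), (y, 13, 33, 28, 23, 18), (y, 13, 33, 28, 32, 38), (y, 13, 33, 28, 4, 11), (y, 15, 4, 7, 10, 36), (y, 15, 4, 7, 2, 10), (y, 15, 4, 7, 23, 18), (y, 15, 4, 7, 32, 38), (y, 15, 4, 7, 4, 11), (y, 28, 35, 35, 10, 36), (y, 28, 35, 35, 2, 10), (y, 28, 35, 35, 23, 18), (y, 28, 35, 35, 32, 38), (y, 28, 35, 35, 4, 11)}
Selection C <= 13: {(u, 17, 16, 13, 29, 15), (u, 17, 16, 13, 8, 24), (u, 17, 16, 13, 8, 31), (u, 20, 28, 7, 29, 15), (u, 20, 28, 7, 8, 24), (u, 20, 28, 7, 8, 31), (u, 21, 20, 8, 29, 15), (u, 21, 20, 8, 8, 24), (u, 21, 20, 8, 8, 31), (y, 15, 4, 7, 10, 36), (y, 15, 4, 7, 2, 10), (y, 15, 4, 7, 23, 18), (y, 15, 4, 7, 32, 38), (y, 15, 4, 7, 4, 11)}
Keep only column(s) F, E (3 duplicate(s) eliminated): {(16, 29), (16, 8), (20, 29), (20, 8), (28, 29), (28, 8), (4, 10), (4, 2), (4, 23), (4, 32), (4, 4)}
Selection E <= F: {(16, 8), (20, 8), (28, 8), (4, 2), (4, 4)}
Keep only column(s) E, F: {(2, 4), (4, 4), (8, 16), (8, 20), (8, 28)}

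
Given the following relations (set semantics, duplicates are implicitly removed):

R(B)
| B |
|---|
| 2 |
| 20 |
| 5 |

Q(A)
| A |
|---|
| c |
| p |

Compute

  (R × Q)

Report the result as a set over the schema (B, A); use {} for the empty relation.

{(2, c), (2, p), (20, c), (20, p), (5, c), (5, p)}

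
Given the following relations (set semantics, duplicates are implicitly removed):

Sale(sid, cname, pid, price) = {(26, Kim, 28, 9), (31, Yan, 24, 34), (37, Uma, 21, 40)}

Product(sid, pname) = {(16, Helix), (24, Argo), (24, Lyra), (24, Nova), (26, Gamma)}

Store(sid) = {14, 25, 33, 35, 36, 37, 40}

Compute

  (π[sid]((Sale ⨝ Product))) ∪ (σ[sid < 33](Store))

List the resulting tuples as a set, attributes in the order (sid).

Natural join on sid: {(26, Kim, 28, 9, Gamma)}
Keep only column(s) sid: {26}
Apply σ_{sid < 33}; surviving tuples: {14, 25}
Set union of the two operands is {14, 25, 26}.

{14, 25, 26}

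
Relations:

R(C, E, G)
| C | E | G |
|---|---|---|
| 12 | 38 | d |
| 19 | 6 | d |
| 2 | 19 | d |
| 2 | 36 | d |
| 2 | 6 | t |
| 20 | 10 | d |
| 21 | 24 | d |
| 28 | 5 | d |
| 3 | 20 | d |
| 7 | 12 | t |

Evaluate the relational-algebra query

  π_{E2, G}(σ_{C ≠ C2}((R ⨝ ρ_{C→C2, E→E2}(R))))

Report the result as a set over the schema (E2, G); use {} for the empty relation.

{(10, d), (12, t), (19, d), (20, d), (24, d), (36, d), (38, d), (5, d), (6, d), (6, t)}

ρ[C→C2, E→E2]: schema becomes (C2, E2, G); tuples unchanged.
R ⋈ ρ_{C→C2, E→E2}(R) (natural join on G): {(12, 38, d, 12, 38), (12, 38, d, 19, 6), (12, 38, d, 2, 19), (12, 38, d, 2, 36), (12, 38, d, 20, 10), (12, 38, d, 21, 24), (12, 38, d, 28, 5), (12, 38, d, 3, 20), (19, 6, d, 12, 38), (19, 6, d, 19, 6), (19, 6, d, 2, 19), (19, 6, d, 2, 36), (19, 6, d, 20, 10), (19, 6, d, 21, 24), (19, 6, d, 28, 5), (19, 6, d, 3, 20), (2, 19, d, 12, 38), (2, 19, d, 19, 6), (2, 19, d, 2, 19), (2, 19, d, 2, 36), (2, 19, d, 20, 10), (2, 19, d, 21, 24), (2, 19, d, 28, 5), (2, 19, d, 3, 20), (2, 36, d, 12, 38), (2, 36, d, 19, 6), (2, 36, d, 2, 19), (2, 36, d, 2, 36), (2, 36, d, 20, 10), (2, 36, d, 21, 24), (2, 36, d, 28, 5), (2, 36, d, 3, 20), (2, 6, t, 2, 6), (2, 6, t, 7, 12), (20, 10, d, 12, 38), (20, 10, d, 19, 6), (20, 10, d, 2, 19), (20, 10, d, 2, 36), (20, 10, d, 20, 10), (20, 10, d, 21, 24), (20, 10, d, 28, 5), (20, 10, d, 3, 20), (21, 24, d, 12, 38), (21, 24, d, 19, 6), (21, 24, d, 2, 19), (21, 24, d, 2, 36), (21, 24, d, 20, 10), (21, 24, d, 21, 24), (21, 24, d, 28, 5), (21, 24, d, 3, 20), (28, 5, d, 12, 38), (28, 5, d, 19, 6), (28, 5, d, 2, 19), (28, 5, d, 2, 36), (28, 5, d, 20, 10), (28, 5, d, 21, 24), (28, 5, d, 28, 5), (28, 5, d, 3, 20), (3, 20, d, 12, 38), (3, 20, d, 19, 6), (3, 20, d, 2, 19), (3, 20, d, 2, 36), (3, 20, d, 20, 10), (3, 20, d, 21, 24), (3, 20, d, 28, 5), (3, 20, d, 3, 20), (7, 12, t, 2, 6), (7, 12, t, 7, 12)}
Filtering on C ≠ C2 leaves {(12, 38, d, 19, 6), (12, 38, d, 2, 19), (12, 38, d, 2, 36), (12, 38, d, 20, 10), (12, 38, d, 21, 24), (12, 38, d, 28, 5), (12, 38, d, 3, 20), (19, 6, d, 12, 38), (19, 6, d, 2, 19), (19, 6, d, 2, 36), (19, 6, d, 20, 10), (19, 6, d, 21, 24), (19, 6, d, 28, 5), (19, 6, d, 3, 20), (2, 19, d, 12, 38), (2, 19, d, 19, 6), (2, 19, d, 20, 10), (2, 19, d, 21, 24), (2, 19, d, 28, 5), (2, 19, d, 3, 20), (2, 36, d, 12, 38), (2, 36, d, 19, 6), (2, 36, d, 20, 10), (2, 36, d, 21, 24), (2, 36, d, 28, 5), (2, 36, d, 3, 20), (2, 6, t, 7, 12), (20, 10, d, 12, 38), (20, 10, d, 19, 6), (20, 10, d, 2, 19), (20, 10, d, 2, 36), (20, 10, d, 21, 24), (20, 10, d, 28, 5), (20, 10, d, 3, 20), (21, 24, d, 12, 38), (21, 24, d, 19, 6), (21, 24, d, 2, 19), (21, 24, d, 2, 36), (21, 24, d, 20, 10), (21, 24, d, 28, 5), (21, 24, d, 3, 20), (28, 5, d, 12, 38), (28, 5, d, 19, 6), (28, 5, d, 2, 19), (28, 5, d, 2, 36), (28, 5, d, 20, 10), (28, 5, d, 21, 24), (28, 5, d, 3, 20), (3, 20, d, 12, 38), (3, 20, d, 19, 6), (3, 20, d, 2, 19), (3, 20, d, 2, 36), (3, 20, d, 20, 10), (3, 20, d, 21, 24), (3, 20, d, 28, 5), (7, 12, t, 2, 6)}.
π_{E2, G} gives {(10, d), (12, t), (19, d), (20, d), (24, d), (36, d), (38, d), (5, d), (6, d), (6, t)} (46 duplicate(s) eliminated).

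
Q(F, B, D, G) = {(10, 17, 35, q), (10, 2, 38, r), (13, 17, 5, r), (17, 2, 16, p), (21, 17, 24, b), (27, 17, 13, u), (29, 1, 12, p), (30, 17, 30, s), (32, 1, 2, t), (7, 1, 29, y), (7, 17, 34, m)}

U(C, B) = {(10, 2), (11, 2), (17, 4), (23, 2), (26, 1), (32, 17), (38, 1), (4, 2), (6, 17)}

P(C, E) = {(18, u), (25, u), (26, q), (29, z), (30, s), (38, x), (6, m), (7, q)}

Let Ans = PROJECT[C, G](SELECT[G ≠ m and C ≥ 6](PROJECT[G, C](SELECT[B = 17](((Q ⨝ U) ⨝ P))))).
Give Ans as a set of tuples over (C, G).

Natural join on B: {(10, 17, 35, q, 32), (10, 17, 35, q, 6), (10, 2, 38, r, 10), (10, 2, 38, r, 11), (10, 2, 38, r, 23), (10, 2, 38, r, 4), (13, 17, 5, r, 32), (13, 17, 5, r, 6), (17, 2, 16, p, 10), (17, 2, 16, p, 11), (17, 2, 16, p, 23), (17, 2, 16, p, 4), (21, 17, 24, b, 32), (21, 17, 24, b, 6), (27, 17, 13, u, 32), (27, 17, 13, u, 6), (29, 1, 12, p, 26), (29, 1, 12, p, 38), (30, 17, 30, s, 32), (30, 17, 30, s, 6), (32, 1, 2, t, 26), (32, 1, 2, t, 38), (7, 1, 29, y, 26), (7, 1, 29, y, 38), (7, 17, 34, m, 32), (7, 17, 34, m, 6)}
Natural join on C: {(10, 17, 35, q, 6, m), (13, 17, 5, r, 6, m), (21, 17, 24, b, 6, m), (27, 17, 13, u, 6, m), (29, 1, 12, p, 26, q), (29, 1, 12, p, 38, x), (30, 17, 30, s, 6, m), (32, 1, 2, t, 26, q), (32, 1, 2, t, 38, x), (7, 1, 29, y, 26, q), (7, 1, 29, y, 38, x), (7, 17, 34, m, 6, m)}
Selection B = 17: {(10, 17, 35, q, 6, m), (13, 17, 5, r, 6, m), (21, 17, 24, b, 6, m), (27, 17, 13, u, 6, m), (30, 17, 30, s, 6, m), (7, 17, 34, m, 6, m)}
Keep only column(s) G, C: {(b, 6), (m, 6), (q, 6), (r, 6), (s, 6), (u, 6)}
Selection G ≠ m and C ≥ 6: {(b, 6), (q, 6), (r, 6), (s, 6), (u, 6)}
Keep only column(s) C, G: {(6, b), (6, q), (6, r), (6, s), (6, u)}

{(6, b), (6, q), (6, r), (6, s), (6, u)}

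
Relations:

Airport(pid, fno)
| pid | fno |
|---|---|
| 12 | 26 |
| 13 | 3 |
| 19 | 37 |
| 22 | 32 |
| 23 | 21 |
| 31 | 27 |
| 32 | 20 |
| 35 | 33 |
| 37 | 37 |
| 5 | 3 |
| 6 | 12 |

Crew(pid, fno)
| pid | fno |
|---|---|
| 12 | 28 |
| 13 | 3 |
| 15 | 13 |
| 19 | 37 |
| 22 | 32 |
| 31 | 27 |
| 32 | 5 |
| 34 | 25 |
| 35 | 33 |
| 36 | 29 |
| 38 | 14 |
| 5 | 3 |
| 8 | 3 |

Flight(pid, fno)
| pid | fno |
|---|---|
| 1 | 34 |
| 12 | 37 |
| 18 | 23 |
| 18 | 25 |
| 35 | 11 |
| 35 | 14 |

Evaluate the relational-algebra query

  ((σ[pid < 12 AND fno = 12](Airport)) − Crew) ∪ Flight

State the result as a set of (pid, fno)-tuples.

σ[pid < 12 AND fno = 12]: keep tuples satisfying pid < 12 AND fno = 12 → {(6, 12)}
Set difference of the two operands is {(6, 12)}.
Set union of the two operands is {(1, 34), (12, 37), (18, 23), (18, 25), (35, 11), (35, 14), (6, 12)}.

{(1, 34), (12, 37), (18, 23), (18, 25), (35, 11), (35, 14), (6, 12)}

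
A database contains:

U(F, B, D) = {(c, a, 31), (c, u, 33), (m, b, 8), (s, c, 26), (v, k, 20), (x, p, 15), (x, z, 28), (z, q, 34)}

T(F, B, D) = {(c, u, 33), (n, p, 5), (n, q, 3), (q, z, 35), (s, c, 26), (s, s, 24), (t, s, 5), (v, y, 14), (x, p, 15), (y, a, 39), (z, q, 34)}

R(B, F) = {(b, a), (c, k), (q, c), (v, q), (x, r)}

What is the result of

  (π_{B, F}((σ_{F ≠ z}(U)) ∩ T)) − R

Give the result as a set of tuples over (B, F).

Apply σ_{F ≠ z}; surviving tuples: {(c, a, 31), (c, u, 33), (m, b, 8), (s, c, 26), (v, k, 20), (x, p, 15), (x, z, 28)}
Set intersection of the two operands is {(c, u, 33), (s, c, 26), (x, p, 15)}.
π[B, F]: project onto (B, F) → {(c, s), (p, x), (u, c)}
Set difference of the two operands is {(c, s), (p, x), (u, c)}.

{(c, s), (p, x), (u, c)}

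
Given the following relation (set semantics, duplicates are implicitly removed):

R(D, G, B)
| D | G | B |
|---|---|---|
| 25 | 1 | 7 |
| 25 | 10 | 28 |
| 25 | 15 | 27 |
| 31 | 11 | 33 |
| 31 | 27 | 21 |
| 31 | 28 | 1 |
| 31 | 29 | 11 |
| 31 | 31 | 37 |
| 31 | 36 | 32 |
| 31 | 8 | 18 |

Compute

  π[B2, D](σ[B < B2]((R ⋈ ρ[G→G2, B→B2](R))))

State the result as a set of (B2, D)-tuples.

ρ[G→G2, B→B2]: schema becomes (D, G2, B2); tuples unchanged.
R ⋈ ρ[G→G2, B→B2](R) (natural join on D): {(25, 1, 7, 1, 7), (25, 1, 7, 10, 28), (25, 1, 7, 15, 27), (25, 10, 28, 1, 7), (25, 10, 28, 10, 28), (25, 10, 28, 15, 27), (25, 15, 27, 1, 7), (25, 15, 27, 10, 28), (25, 15, 27, 15, 27), (31, 11, 33, 11, 33), (31, 11, 33, 27, 21), (31, 11, 33, 28, 1), (31, 11, 33, 29, 11), (31, 11, 33, 31, 37), (31, 11, 33, 36, 32), (31, 11, 33, 8, 18), (31, 27, 21, 11, 33), (31, 27, 21, 27, 21), (31, 27, 21, 28, 1), (31, 27, 21, 29, 11), (31, 27, 21, 31, 37), (31, 27, 21, 36, 32), (31, 27, 21, 8, 18), (31, 28, 1, 11, 33), (31, 28, 1, 27, 21), (31, 28, 1, 28, 1), (31, 28, 1, 29, 11), (31, 28, 1, 31, 37), (31, 28, 1, 36, 32), (31, 28, 1, 8, 18), (31, 29, 11, 11, 33), (31, 29, 11, 27, 21), (31, 29, 11, 28, 1), (31, 29, 11, 29, 11), (31, 29, 11, 31, 37), (31, 29, 11, 36, 32), (31, 29, 11, 8, 18), (31, 31, 37, 11, 33), (31, 31, 37, 27, 21), (31, 31, 37, 28, 1), (31, 31, 37, 29, 11), (31, 31, 37, 31, 37), (31, 31, 37, 36, 32), (31, 31, 37, 8, 18), (31, 36, 32, 11, 33), (31, 36, 32, 27, 21), (31, 36, 32, 28, 1), (31, 36, 32, 29, 11), (31, 36, 32, 31, 37), (31, 36, 32, 36, 32), (31, 36, 32, 8, 18), (31, 8, 18, 11, 33), (31, 8, 18, 27, 21), (31, 8, 18, 28, 1), (31, 8, 18, 29, 11), (31, 8, 18, 31, 37), (31, 8, 18, 36, 32), (31, 8, 18, 8, 18)}
Filtering on B < B2 leaves {(25, 1, 7, 10, 28), (25, 1, 7, 15, 27), (25, 15, 27, 10, 28), (31, 11, 33, 31, 37), (31, 27, 21, 11, 33), (31, 27, 21, 31, 37), (31, 27, 21, 36, 32), (31, 28, 1, 11, 33), (31, 28, 1, 27, 21), (31, 28, 1, 29, 11), (31, 28, 1, 31, 37), (31, 28, 1, 36, 32), (31, 28, 1, 8, 18), (31, 29, 11, 11, 33), (31, 29, 11, 27, 21), (31, 29, 11, 31, 37), (31, 29, 11, 36, 32), (31, 29, 11, 8, 18), (31, 36, 32, 11, 33), (31, 36, 32, 31, 37), (31, 8, 18, 11, 33), (31, 8, 18, 27, 21), (31, 8, 18, 31, 37), (31, 8, 18, 36, 32)}.
π_{B2, D} gives {(11, 31), (18, 31), (21, 31), (27, 25), (28, 25), (32, 31), (33, 31), (37, 31)} (16 duplicate(s) eliminated).

{(11, 31), (18, 31), (21, 31), (27, 25), (28, 25), (32, 31), (33, 31), (37, 31)}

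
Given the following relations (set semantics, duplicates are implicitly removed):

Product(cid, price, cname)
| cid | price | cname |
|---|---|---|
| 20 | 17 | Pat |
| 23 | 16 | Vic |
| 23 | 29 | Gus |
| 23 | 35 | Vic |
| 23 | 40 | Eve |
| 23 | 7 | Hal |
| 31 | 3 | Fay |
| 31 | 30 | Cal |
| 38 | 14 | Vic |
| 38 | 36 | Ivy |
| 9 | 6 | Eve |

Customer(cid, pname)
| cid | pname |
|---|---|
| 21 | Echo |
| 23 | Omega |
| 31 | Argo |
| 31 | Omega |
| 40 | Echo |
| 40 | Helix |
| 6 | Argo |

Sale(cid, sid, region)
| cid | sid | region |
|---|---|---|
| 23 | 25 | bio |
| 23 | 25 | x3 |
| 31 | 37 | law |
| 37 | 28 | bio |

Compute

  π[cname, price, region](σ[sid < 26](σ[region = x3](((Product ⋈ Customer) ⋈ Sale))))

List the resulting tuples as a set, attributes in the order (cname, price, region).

{(Eve, 40, x3), (Gus, 29, x3), (Hal, 7, x3), (Vic, 16, x3), (Vic, 35, x3)}

Natural join on cid: {(23, 16, Vic, Omega), (23, 29, Gus, Omega), (23, 35, Vic, Omega), (23, 40, Eve, Omega), (23, 7, Hal, Omega), (31, 3, Fay, Argo), (31, 3, Fay, Omega), (31, 30, Cal, Argo), (31, 30, Cal, Omega)}
Natural join on cid: {(23, 16, Vic, Omega, 25, bio), (23, 16, Vic, Omega, 25, x3), (23, 29, Gus, Omega, 25, bio), (23, 29, Gus, Omega, 25, x3), (23, 35, Vic, Omega, 25, bio), (23, 35, Vic, Omega, 25, x3), (23, 40, Eve, Omega, 25, bio), (23, 40, Eve, Omega, 25, x3), (23, 7, Hal, Omega, 25, bio), (23, 7, Hal, Omega, 25, x3), (31, 3, Fay, Argo, 37, law), (31, 3, Fay, Omega, 37, law), (31, 30, Cal, Argo, 37, law), (31, 30, Cal, Omega, 37, law)}
Apply σ_{region = x3}; surviving tuples: {(23, 16, Vic, Omega, 25, x3), (23, 29, Gus, Omega, 25, x3), (23, 35, Vic, Omega, 25, x3), (23, 40, Eve, Omega, 25, x3), (23, 7, Hal, Omega, 25, x3)}
Apply σ_{sid < 26}; surviving tuples: {(23, 16, Vic, Omega, 25, x3), (23, 29, Gus, Omega, 25, x3), (23, 35, Vic, Omega, 25, x3), (23, 40, Eve, Omega, 25, x3), (23, 7, Hal, Omega, 25, x3)}
Keep only column(s) cname, price, region: {(Eve, 40, x3), (Gus, 29, x3), (Hal, 7, x3), (Vic, 16, x3), (Vic, 35, x3)}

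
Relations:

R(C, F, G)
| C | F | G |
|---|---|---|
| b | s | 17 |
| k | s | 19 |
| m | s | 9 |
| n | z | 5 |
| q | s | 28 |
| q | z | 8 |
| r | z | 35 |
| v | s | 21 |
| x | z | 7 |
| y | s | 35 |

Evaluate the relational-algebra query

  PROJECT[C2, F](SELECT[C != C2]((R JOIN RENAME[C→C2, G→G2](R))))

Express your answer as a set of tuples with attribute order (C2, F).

ρ[C→C2, G→G2]: schema becomes (C2, F, G2); tuples unchanged.
Natural join on F: {(b, s, 17, b, 17), (b, s, 17, k, 19), (b, s, 17, m, 9), (b, s, 17, q, 28), (b, s, 17, v, 21), (b, s, 17, y, 35), (k, s, 19, b, 17), (k, s, 19, k, 19), (k, s, 19, m, 9), (k, s, 19, q, 28), (k, s, 19, v, 21), (k, s, 19, y, 35), (m, s, 9, b, 17), (m, s, 9, k, 19), (m, s, 9, m, 9), (m, s, 9, q, 28), (m, s, 9, v, 21), (m, s, 9, y, 35), (n, z, 5, n, 5), (n, z, 5, q, 8), (n, z, 5, r, 35), (n, z, 5, x, 7), (q, s, 28, b, 17), (q, s, 28, k, 19), (q, s, 28, m, 9), (q, s, 28, q, 28), (q, s, 28, v, 21), (q, s, 28, y, 35), (q, z, 8, n, 5), (q, z, 8, q, 8), (q, z, 8, r, 35), (q, z, 8, x, 7), (r, z, 35, n, 5), (r, z, 35, q, 8), (r, z, 35, r, 35), (r, z, 35, x, 7), (v, s, 21, b, 17), (v, s, 21, k, 19), (v, s, 21, m, 9), (v, s, 21, q, 28), (v, s, 21, v, 21), (v, s, 21, y, 35), (x, z, 7, n, 5), (x, z, 7, q, 8), (x, z, 7, r, 35), (x, z, 7, x, 7), (y, s, 35, b, 17), (y, s, 35, k, 19), (y, s, 35, m, 9), (y, s, 35, q, 28), (y, s, 35, v, 21), (y, s, 35, y, 35)}
Apply σ_{C != C2}; surviving tuples: {(b, s, 17, k, 19), (b, s, 17, m, 9), (b, s, 17, q, 28), (b, s, 17, v, 21), (b, s, 17, y, 35), (k, s, 19, b, 17), (k, s, 19, m, 9), (k, s, 19, q, 28), (k, s, 19, v, 21), (k, s, 19, y, 35), (m, s, 9, b, 17), (m, s, 9, k, 19), (m, s, 9, q, 28), (m, s, 9, v, 21), (m, s, 9, y, 35), (n, z, 5, q, 8), (n, z, 5, r, 35), (n, z, 5, x, 7), (q, s, 28, b, 17), (q, s, 28, k, 19), (q, s, 28, m, 9), (q, s, 28, v, 21), (q, s, 28, y, 35), (q, z, 8, n, 5), (q, z, 8, r, 35), (q, z, 8, x, 7), (r, z, 35, n, 5), (r, z, 35, q, 8), (r, z, 35, x, 7), (v, s, 21, b, 17), (v, s, 21, k, 19), (v, s, 21, m, 9), (v, s, 21, q, 28), (v, s, 21, y, 35), (x, z, 7, n, 5), (x, z, 7, q, 8), (x, z, 7, r, 35), (y, s, 35, b, 17), (y, s, 35, k, 19), (y, s, 35, m, 9), (y, s, 35, q, 28), (y, s, 35, v, 21)}
Projecting to C2, F (32 duplicate(s) eliminated): {(b, s), (k, s), (m, s), (n, z), (q, s), (q, z), (r, z), (v, s), (x, z), (y, s)}

{(b, s), (k, s), (m, s), (n, z), (q, s), (q, z), (r, z), (v, s), (x, z), (y, s)}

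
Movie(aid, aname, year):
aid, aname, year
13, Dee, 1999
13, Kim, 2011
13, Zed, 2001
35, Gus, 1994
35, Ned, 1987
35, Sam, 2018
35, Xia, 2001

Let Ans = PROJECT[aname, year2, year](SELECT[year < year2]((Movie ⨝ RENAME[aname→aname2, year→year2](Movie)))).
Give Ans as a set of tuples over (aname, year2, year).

ρ[aname→aname2, year→year2]: schema becomes (aid, aname2, year2); tuples unchanged.
Natural join on aid: {(13, Dee, 1999, Dee, 1999), (13, Dee, 1999, Kim, 2011), (13, Dee, 1999, Zed, 2001), (13, Kim, 2011, Dee, 1999), (13, Kim, 2011, Kim, 2011), (13, Kim, 2011, Zed, 2001), (13, Zed, 2001, Dee, 1999), (13, Zed, 2001, Kim, 2011), (13, Zed, 2001, Zed, 2001), (35, Gus, 1994, Gus, 1994), (35, Gus, 1994, Ned, 1987), (35, Gus, 1994, Sam, 2018), (35, Gus, 1994, Xia, 2001), (35, Ned, 1987, Gus, 1994), (35, Ned, 1987, Ned, 1987), (35, Ned, 1987, Sam, 2018), (35, Ned, 1987, Xia, 2001), (35, Sam, 2018, Gus, 1994), (35, Sam, 2018, Ned, 1987), (35, Sam, 2018, Sam, 2018), (35, Sam, 2018, Xia, 2001), (35, Xia, 2001, Gus, 1994), (35, Xia, 2001, Ned, 1987), (35, Xia, 2001, Sam, 2018), (35, Xia, 2001, Xia, 2001)}
Apply σ_{year < year2}; surviving tuples: {(13, Dee, 1999, Kim, 2011), (13, Dee, 1999, Zed, 2001), (13, Zed, 2001, Kim, 2011), (35, Gus, 1994, Sam, 2018), (35, Gus, 1994, Xia, 2001), (35, Ned, 1987, Gus, 1994), (35, Ned, 1987, Sam, 2018), (35, Ned, 1987, Xia, 2001), (35, Xia, 2001, Sam, 2018)}
Keep only column(s) aname, year2, year: {(Dee, 2001, 1999), (Dee, 2011, 1999), (Gus, 2001, 1994), (Gus, 2018, 1994), (Ned, 1994, 1987), (Ned, 2001, 1987), (Ned, 2018, 1987), (Xia, 2018, 2001), (Zed, 2011, 2001)}

{(Dee, 2001, 1999), (Dee, 2011, 1999), (Gus, 2001, 1994), (Gus, 2018, 1994), (Ned, 1994, 1987), (Ned, 2001, 1987), (Ned, 2018, 1987), (Xia, 2018, 2001), (Zed, 2011, 2001)}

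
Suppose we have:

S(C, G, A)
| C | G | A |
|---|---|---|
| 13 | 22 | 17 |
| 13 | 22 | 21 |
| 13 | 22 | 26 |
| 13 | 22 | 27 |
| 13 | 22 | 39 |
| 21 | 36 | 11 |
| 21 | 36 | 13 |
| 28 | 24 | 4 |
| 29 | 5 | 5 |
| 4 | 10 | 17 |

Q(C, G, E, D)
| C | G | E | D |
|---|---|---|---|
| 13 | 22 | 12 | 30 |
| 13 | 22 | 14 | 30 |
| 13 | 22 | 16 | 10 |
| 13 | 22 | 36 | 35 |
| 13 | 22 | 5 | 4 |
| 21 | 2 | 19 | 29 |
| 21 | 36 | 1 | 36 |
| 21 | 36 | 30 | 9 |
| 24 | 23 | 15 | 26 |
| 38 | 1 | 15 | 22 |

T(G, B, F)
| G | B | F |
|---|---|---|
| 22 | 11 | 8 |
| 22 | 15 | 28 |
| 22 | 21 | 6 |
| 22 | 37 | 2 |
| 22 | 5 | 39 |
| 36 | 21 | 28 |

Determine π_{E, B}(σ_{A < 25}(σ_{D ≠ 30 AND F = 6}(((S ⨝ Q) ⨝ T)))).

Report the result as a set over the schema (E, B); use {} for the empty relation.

{(16, 21), (36, 21), (5, 21)}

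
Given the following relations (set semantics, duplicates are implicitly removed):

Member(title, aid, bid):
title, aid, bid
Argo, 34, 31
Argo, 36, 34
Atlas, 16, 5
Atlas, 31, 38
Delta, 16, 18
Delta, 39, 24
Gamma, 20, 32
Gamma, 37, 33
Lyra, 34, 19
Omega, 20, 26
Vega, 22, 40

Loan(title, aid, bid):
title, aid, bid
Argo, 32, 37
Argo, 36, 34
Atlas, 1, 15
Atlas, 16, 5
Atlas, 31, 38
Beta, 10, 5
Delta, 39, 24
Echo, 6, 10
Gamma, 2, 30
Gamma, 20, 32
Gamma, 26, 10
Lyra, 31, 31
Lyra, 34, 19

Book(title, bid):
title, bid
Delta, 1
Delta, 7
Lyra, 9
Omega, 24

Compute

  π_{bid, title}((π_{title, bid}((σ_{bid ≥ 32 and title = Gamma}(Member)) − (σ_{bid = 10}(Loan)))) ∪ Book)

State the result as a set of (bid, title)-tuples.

{(1, Delta), (24, Omega), (32, Gamma), (33, Gamma), (7, Delta), (9, Lyra)}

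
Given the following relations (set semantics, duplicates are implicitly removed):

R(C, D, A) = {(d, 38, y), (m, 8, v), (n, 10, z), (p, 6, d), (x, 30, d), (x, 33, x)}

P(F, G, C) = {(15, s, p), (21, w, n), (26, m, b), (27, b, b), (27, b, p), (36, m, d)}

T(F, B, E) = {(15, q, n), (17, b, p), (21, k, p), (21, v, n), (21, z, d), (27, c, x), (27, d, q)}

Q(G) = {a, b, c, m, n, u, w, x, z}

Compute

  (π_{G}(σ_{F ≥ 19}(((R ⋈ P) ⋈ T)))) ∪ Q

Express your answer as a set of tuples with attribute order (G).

Natural join on C: {(d, 38, y, 36, m), (n, 10, z, 21, w), (p, 6, d, 15, s), (p, 6, d, 27, b)}
Natural join on F: {(n, 10, z, 21, w, k, p), (n, 10, z, 21, w, v, n), (n, 10, z, 21, w, z, d), (p, 6, d, 15, s, q, n), (p, 6, d, 27, b, c, x), (p, 6, d, 27, b, d, q)}
σ[F ≥ 19]: keep tuples satisfying F ≥ 19 → {(n, 10, z, 21, w, k, p), (n, 10, z, 21, w, v, n), (n, 10, z, 21, w, z, d), (p, 6, d, 27, b, c, x), (p, 6, d, 27, b, d, q)}
Keep only column(s) G (3 duplicate(s) eliminated): {b, w}
Taking the union: {a, b, c, m, n, u, w, x, z}

{a, b, c, m, n, u, w, x, z}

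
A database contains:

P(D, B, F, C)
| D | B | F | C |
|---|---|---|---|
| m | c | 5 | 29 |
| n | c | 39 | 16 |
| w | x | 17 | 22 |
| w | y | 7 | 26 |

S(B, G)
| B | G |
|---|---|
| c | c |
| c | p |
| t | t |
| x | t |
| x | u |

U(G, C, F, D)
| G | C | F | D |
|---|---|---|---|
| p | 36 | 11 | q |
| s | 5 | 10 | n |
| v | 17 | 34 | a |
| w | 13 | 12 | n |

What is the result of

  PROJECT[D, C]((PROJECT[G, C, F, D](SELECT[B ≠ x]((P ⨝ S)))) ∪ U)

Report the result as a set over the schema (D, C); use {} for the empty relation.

{(a, 17), (m, 29), (n, 13), (n, 16), (n, 5), (q, 36)}

Natural join on B: {(m, c, 5, 29, c), (m, c, 5, 29, p), (n, c, 39, 16, c), (n, c, 39, 16, p), (w, x, 17, 22, t), (w, x, 17, 22, u)}
Selection B ≠ x: {(m, c, 5, 29, c), (m, c, 5, 29, p), (n, c, 39, 16, c), (n, c, 39, 16, p)}
Keep only column(s) G, C, F, D: {(c, 16, 39, n), (c, 29, 5, m), (p, 16, 39, n), (p, 29, 5, m)}
Union: {(c, 16, 39, n), (c, 29, 5, m), (p, 16, 39, n), (p, 29, 5, m)} with {(p, 36, 11, q), (s, 5, 10, n), (v, 17, 34, a), (w, 13, 12, n)} → {(c, 16, 39, n), (c, 29, 5, m), (p, 16, 39, n), (p, 29, 5, m), (p, 36, 11, q), (s, 5, 10, n), (v, 17, 34, a), (w, 13, 12, n)}
Keep only column(s) D, C (2 duplicate(s) eliminated): {(a, 17), (m, 29), (n, 13), (n, 16), (n, 5), (q, 36)}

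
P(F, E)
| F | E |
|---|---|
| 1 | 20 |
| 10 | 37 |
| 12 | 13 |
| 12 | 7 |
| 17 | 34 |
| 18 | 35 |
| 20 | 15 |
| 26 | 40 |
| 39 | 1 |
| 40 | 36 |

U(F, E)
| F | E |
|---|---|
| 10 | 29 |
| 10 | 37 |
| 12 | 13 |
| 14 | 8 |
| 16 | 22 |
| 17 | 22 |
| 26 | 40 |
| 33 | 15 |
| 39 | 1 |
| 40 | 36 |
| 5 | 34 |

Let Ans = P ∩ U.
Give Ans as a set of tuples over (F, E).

{(10, 37), (12, 13), (26, 40), (39, 1), (40, 36)}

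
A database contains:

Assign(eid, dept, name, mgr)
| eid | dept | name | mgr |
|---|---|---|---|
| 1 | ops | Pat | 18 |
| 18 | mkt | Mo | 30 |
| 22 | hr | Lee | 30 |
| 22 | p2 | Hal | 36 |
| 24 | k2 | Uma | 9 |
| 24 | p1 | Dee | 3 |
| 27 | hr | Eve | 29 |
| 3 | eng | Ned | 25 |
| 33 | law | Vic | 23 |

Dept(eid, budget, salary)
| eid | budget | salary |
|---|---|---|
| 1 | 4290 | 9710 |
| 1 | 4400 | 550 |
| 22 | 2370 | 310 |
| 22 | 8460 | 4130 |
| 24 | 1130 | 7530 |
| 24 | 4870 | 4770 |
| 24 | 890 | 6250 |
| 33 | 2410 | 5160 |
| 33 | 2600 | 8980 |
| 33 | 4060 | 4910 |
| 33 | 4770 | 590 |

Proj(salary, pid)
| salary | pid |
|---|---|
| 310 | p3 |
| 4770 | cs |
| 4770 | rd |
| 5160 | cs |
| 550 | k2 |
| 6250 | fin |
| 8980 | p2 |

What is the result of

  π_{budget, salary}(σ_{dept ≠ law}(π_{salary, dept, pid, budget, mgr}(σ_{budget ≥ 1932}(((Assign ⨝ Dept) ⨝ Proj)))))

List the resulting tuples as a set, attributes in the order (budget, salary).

Assign ⋈ Dept (natural join on eid): {(1, ops, Pat, 18, 4290, 9710), (1, ops, Pat, 18, 4400, 550), (22, hr, Lee, 30, 2370, 310), (22, hr, Lee, 30, 8460, 4130), (22, p2, Hal, 36, 2370, 310), (22, p2, Hal, 36, 8460, 4130), (24, k2, Uma, 9, 1130, 7530), (24, k2, Uma, 9, 4870, 4770), (24, k2, Uma, 9, 890, 6250), (24, p1, Dee, 3, 1130, 7530), (24, p1, Dee, 3, 4870, 4770), (24, p1, Dee, 3, 890, 6250), (33, law, Vic, 23, 2410, 5160), (33, law, Vic, 23, 2600, 8980), (33, law, Vic, 23, 4060, 4910), (33, law, Vic, 23, 4770, 590)}
(Assign ⨝ Dept) ⋈ Proj (natural join on salary): {(1, ops, Pat, 18, 4400, 550, k2), (22, hr, Lee, 30, 2370, 310, p3), (22, p2, Hal, 36, 2370, 310, p3), (24, k2, Uma, 9, 4870, 4770, cs), (24, k2, Uma, 9, 4870, 4770, rd), (24, k2, Uma, 9, 890, 6250, fin), (24, p1, Dee, 3, 4870, 4770, cs), (24, p1, Dee, 3, 4870, 4770, rd), (24, p1, Dee, 3, 890, 6250, fin), (33, law, Vic, 23, 2410, 5160, cs), (33, law, Vic, 23, 2600, 8980, p2)}
Filtering on budget ≥ 1932 leaves {(1, ops, Pat, 18, 4400, 550, k2), (22, hr, Lee, 30, 2370, 310, p3), (22, p2, Hal, 36, 2370, 310, p3), (24, k2, Uma, 9, 4870, 4770, cs), (24, k2, Uma, 9, 4870, 4770, rd), (24, p1, Dee, 3, 4870, 4770, cs), (24, p1, Dee, 3, 4870, 4770, rd), (33, law, Vic, 23, 2410, 5160, cs), (33, law, Vic, 23, 2600, 8980, p2)}.
Keep only column(s) salary, dept, pid, budget, mgr: {(310, hr, p3, 2370, 30), (310, p2, p3, 2370, 36), (4770, k2, cs, 4870, 9), (4770, k2, rd, 4870, 9), (4770, p1, cs, 4870, 3), (4770, p1, rd, 4870, 3), (5160, law, cs, 2410, 23), (550, ops, k2, 4400, 18), (8980, law, p2, 2600, 23)}
Filtering on dept ≠ law leaves {(310, hr, p3, 2370, 30), (310, p2, p3, 2370, 36), (4770, k2, cs, 4870, 9), (4770, k2, rd, 4870, 9), (4770, p1, cs, 4870, 3), (4770, p1, rd, 4870, 3), (550, ops, k2, 4400, 18)}.
Keep only column(s) budget, salary (4 duplicate(s) eliminated): {(2370, 310), (4400, 550), (4870, 4770)}

{(2370, 310), (4400, 550), (4870, 4770)}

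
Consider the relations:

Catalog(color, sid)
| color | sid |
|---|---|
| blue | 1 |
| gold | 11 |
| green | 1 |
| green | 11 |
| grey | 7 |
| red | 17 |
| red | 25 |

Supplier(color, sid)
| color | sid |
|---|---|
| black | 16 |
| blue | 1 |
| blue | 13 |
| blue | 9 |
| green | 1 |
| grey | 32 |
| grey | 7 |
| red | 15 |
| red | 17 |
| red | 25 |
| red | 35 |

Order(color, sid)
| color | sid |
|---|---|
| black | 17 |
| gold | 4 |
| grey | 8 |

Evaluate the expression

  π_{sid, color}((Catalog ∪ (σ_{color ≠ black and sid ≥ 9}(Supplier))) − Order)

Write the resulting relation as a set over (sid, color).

{(1, blue), (1, green), (11, gold), (11, green), (13, blue), (15, red), (17, red), (25, red), (32, grey), (35, red), (7, grey), (9, blue)}

Apply σ_{color ≠ black and sid ≥ 9}; surviving tuples: {(blue, 13), (blue, 9), (grey, 32), (red, 15), (red, 17), (red, 25), (red, 35)}
Set union of the two operands is {(blue, 1), (blue, 13), (blue, 9), (gold, 11), (green, 1), (green, 11), (grey, 32), (grey, 7), (red, 15), (red, 17), (red, 25), (red, 35)}.
Set difference of the two operands is {(blue, 1), (blue, 13), (blue, 9), (gold, 11), (green, 1), (green, 11), (grey, 32), (grey, 7), (red, 15), (red, 17), (red, 25), (red, 35)}.
Keep only column(s) sid, color: {(1, blue), (1, green), (11, gold), (11, green), (13, blue), (15, red), (17, red), (25, red), (32, grey), (35, red), (7, grey), (9, blue)}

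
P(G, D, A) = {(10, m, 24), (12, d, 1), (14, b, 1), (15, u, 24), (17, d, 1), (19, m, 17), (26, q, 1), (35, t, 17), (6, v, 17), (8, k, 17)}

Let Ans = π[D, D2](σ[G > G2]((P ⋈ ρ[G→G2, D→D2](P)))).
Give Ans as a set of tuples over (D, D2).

{(b, d), (d, b), (d, d), (k, v), (m, k), (m, v), (q, b), (q, d), (t, k), (t, m), (t, v), (u, m)}

ρ[G→G2, D→D2]: schema becomes (G2, D2, A); tuples unchanged.
Natural join on A: {(10, m, 24, 10, m), (10, m, 24, 15, u), (12, d, 1, 12, d), (12, d, 1, 14, b), (12, d, 1, 17, d), (12, d, 1, 26, q), (14, b, 1, 12, d), (14, b, 1, 14, b), (14, b, 1, 17, d), (14, b, 1, 26, q), (15, u, 24, 10, m), (15, u, 24, 15, u), (17, d, 1, 12, d), (17, d, 1, 14, b), (17, d, 1, 17, d), (17, d, 1, 26, q), (19, m, 17, 19, m), (19, m, 17, 35, t), (19, m, 17, 6, v), (19, m, 17, 8, k), (26, q, 1, 12, d), (26, q, 1, 14, b), (26, q, 1, 17, d), (26, q, 1, 26, q), (35, t, 17, 19, m), (35, t, 17, 35, t), (35, t, 17, 6, v), (35, t, 17, 8, k), (6, v, 17, 19, m), (6, v, 17, 35, t), (6, v, 17, 6, v), (6, v, 17, 8, k), (8, k, 17, 19, m), (8, k, 17, 35, t), (8, k, 17, 6, v), (8, k, 17, 8, k)}
Apply σ_{G > G2}; surviving tuples: {(14, b, 1, 12, d), (15, u, 24, 10, m), (17, d, 1, 12, d), (17, d, 1, 14, b), (19, m, 17, 6, v), (19, m, 17, 8, k), (26, q, 1, 12, d), (26, q, 1, 14, b), (26, q, 1, 17, d), (35, t, 17, 19, m), (35, t, 17, 6, v), (35, t, 17, 8, k), (8, k, 17, 6, v)}
π_{D, D2} gives {(b, d), (d, b), (d, d), (k, v), (m, k), (m, v), (q, b), (q, d), (t, k), (t, m), (t, v), (u, m)} (1 duplicate(s) eliminated).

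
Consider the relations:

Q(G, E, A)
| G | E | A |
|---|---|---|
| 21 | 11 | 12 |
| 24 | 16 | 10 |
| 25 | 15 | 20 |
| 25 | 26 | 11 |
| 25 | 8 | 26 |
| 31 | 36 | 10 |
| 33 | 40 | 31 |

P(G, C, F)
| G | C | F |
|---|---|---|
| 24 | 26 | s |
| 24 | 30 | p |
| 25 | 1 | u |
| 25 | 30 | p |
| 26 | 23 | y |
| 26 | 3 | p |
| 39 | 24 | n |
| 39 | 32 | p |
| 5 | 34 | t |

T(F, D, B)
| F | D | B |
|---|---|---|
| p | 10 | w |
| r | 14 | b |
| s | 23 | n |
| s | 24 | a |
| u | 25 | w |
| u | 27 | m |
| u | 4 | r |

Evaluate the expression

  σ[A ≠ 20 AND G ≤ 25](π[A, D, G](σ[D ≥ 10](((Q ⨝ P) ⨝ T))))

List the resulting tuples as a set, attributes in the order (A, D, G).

{(10, 10, 24), (10, 23, 24), (10, 24, 24), (11, 10, 25), (11, 25, 25), (11, 27, 25), (26, 10, 25), (26, 25, 25), (26, 27, 25)}

Q ⋈ P (natural join on G): {(24, 16, 10, 26, s), (24, 16, 10, 30, p), (25, 15, 20, 1, u), (25, 15, 20, 30, p), (25, 26, 11, 1, u), (25, 26, 11, 30, p), (25, 8, 26, 1, u), (25, 8, 26, 30, p)}
(Q ⨝ P) ⋈ T (natural join on F): {(24, 16, 10, 26, s, 23, n), (24, 16, 10, 26, s, 24, a), (24, 16, 10, 30, p, 10, w), (25, 15, 20, 1, u, 25, w), (25, 15, 20, 1, u, 27, m), (25, 15, 20, 1, u, 4, r), (25, 15, 20, 30, p, 10, w), (25, 26, 11, 1, u, 25, w), (25, 26, 11, 1, u, 27, m), (25, 26, 11, 1, u, 4, r), (25, 26, 11, 30, p, 10, w), (25, 8, 26, 1, u, 25, w), (25, 8, 26, 1, u, 27, m), (25, 8, 26, 1, u, 4, r), (25, 8, 26, 30, p, 10, w)}
Apply σ_{D ≥ 10}; surviving tuples: {(24, 16, 10, 26, s, 23, n), (24, 16, 10, 26, s, 24, a), (24, 16, 10, 30, p, 10, w), (25, 15, 20, 1, u, 25, w), (25, 15, 20, 1, u, 27, m), (25, 15, 20, 30, p, 10, w), (25, 26, 11, 1, u, 25, w), (25, 26, 11, 1, u, 27, m), (25, 26, 11, 30, p, 10, w), (25, 8, 26, 1, u, 25, w), (25, 8, 26, 1, u, 27, m), (25, 8, 26, 30, p, 10, w)}
π[A, D, G]: project onto (A, D, G) → {(10, 10, 24), (10, 23, 24), (10, 24, 24), (11, 10, 25), (11, 25, 25), (11, 27, 25), (20, 10, 25), (20, 25, 25), (20, 27, 25), (26, 10, 25), (26, 25, 25), (26, 27, 25)}
Apply σ_{A ≠ 20 AND G ≤ 25}; surviving tuples: {(10, 10, 24), (10, 23, 24), (10, 24, 24), (11, 10, 25), (11, 25, 25), (11, 27, 25), (26, 10, 25), (26, 25, 25), (26, 27, 25)}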